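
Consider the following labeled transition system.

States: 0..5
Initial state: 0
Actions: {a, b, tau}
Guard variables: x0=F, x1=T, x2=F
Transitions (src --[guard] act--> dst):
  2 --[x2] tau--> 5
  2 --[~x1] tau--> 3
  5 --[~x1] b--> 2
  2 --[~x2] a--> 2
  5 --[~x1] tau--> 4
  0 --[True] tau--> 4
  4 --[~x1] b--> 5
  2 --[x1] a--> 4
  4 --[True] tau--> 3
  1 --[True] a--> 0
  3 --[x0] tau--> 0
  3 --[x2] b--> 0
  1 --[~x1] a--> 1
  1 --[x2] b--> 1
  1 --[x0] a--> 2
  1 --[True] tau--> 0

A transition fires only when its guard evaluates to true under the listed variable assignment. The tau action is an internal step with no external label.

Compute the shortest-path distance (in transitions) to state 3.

Answer: 2

Working:
Breadth-first toward 3:
  depth 0: {0}
  depth 1: {4}
  depth 2: {3}
depth(3)=2, e.g. tau·tau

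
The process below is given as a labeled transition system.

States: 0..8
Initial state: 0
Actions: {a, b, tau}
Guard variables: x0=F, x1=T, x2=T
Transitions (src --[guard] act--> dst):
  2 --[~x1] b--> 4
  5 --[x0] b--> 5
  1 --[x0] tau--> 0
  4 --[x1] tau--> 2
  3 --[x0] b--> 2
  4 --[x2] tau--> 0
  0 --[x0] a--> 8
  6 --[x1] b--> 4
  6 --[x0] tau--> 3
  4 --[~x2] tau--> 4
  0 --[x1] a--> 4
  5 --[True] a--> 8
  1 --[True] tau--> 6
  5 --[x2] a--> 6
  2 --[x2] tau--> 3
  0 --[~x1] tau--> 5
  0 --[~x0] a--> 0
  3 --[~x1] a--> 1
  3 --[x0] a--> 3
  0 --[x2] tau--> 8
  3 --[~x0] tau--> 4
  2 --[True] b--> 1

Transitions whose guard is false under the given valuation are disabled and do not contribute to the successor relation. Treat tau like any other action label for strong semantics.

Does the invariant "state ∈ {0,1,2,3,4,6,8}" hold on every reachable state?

Answer: INVARIANT HOLDS

Working:
Allowed set {0,1,2,3,4,6,8}
Reach set: {0,1,2,3,4,6,8}
  0: safe
  1: safe
  2: safe
  3: safe
  4: safe
  6: safe
  8: safe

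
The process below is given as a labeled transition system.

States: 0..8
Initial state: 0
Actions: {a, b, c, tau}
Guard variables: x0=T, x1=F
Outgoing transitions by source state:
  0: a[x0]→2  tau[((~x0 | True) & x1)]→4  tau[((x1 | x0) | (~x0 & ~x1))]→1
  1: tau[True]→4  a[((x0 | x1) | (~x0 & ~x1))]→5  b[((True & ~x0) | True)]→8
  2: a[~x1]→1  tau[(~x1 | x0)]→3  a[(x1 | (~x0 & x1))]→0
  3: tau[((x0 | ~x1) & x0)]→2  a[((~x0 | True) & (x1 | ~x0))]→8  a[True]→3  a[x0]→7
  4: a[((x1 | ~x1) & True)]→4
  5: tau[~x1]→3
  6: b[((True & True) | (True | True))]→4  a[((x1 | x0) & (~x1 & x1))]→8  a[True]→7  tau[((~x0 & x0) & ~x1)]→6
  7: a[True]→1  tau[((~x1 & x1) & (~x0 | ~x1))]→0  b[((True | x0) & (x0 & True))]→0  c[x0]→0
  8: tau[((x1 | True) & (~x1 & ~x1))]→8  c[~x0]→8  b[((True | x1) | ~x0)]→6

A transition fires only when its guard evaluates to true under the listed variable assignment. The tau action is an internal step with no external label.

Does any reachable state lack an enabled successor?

R = {0,1,2,3,4,5,6,7,8}
  0: a→2  tau→1  [2 exit(s)]
  1: a→5  b→8  tau→4  [3 exit(s)]
  2: a→1  tau→3  [2 exit(s)]
  3: a→3  a→7  tau→2  [3 exit(s)]
  4: a→4  [1 exit(s)]
  5: tau→3  [1 exit(s)]
  6: a→7  b→4  [2 exit(s)]
  7: a→1  b→0  c→0  [3 exit(s)]
  8: b→6  tau→8  [2 exit(s)]

Answer: DEADLOCK-FREE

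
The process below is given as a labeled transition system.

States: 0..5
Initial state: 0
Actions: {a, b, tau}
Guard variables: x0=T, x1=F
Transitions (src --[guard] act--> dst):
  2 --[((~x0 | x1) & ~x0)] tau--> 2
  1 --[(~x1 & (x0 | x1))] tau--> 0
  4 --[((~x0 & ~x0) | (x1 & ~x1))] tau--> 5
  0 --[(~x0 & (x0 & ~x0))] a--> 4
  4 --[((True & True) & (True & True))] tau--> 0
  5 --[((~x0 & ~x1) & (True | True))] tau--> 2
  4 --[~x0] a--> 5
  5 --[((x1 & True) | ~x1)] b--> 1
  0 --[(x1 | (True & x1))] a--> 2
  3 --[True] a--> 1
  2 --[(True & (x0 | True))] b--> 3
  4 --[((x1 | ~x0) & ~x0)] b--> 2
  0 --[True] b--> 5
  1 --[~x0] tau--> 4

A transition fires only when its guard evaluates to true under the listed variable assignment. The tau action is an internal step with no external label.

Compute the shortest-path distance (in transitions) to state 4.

Breadth-first toward 4:
  depth 0: {0}
  depth 1: {5}
  depth 2: {1}
4 never appears.

Answer: UNREACHABLE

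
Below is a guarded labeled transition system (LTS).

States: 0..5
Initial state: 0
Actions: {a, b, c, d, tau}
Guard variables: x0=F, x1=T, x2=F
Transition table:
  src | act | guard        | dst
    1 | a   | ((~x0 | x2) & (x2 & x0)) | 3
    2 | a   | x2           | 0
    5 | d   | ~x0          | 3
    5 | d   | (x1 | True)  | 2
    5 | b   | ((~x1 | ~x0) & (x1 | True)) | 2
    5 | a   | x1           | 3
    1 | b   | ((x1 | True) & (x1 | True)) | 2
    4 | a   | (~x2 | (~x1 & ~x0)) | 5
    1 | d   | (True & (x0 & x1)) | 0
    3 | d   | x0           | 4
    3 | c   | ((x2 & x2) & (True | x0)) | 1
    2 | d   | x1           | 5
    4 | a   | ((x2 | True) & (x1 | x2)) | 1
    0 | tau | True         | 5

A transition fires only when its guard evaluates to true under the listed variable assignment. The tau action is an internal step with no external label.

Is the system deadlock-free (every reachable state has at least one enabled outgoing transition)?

Answer: DEADLOCK at state 3

Analysis:
Reach set: {0,2,3,5}
  0: tau→5  [1 out]
  2: d→5  [1 out]
  3: ∅  [deadlock]
  5: a→3  b→2  d→2  d→3  [4 out]
trace reaching 3: tau·d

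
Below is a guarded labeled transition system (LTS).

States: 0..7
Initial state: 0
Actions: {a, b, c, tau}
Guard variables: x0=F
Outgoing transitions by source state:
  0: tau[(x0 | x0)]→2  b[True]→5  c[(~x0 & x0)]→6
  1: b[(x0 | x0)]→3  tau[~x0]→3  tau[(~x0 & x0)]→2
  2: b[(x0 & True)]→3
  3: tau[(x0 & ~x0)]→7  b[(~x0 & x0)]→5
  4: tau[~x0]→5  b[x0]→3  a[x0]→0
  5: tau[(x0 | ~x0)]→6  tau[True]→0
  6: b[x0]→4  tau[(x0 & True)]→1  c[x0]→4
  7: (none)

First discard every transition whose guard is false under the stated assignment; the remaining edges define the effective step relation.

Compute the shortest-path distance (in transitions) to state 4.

Layered search for 4:
  depth 0: {0}
  depth 1: {5}
  depth 2: {6}
4 never appears.

Answer: UNREACHABLE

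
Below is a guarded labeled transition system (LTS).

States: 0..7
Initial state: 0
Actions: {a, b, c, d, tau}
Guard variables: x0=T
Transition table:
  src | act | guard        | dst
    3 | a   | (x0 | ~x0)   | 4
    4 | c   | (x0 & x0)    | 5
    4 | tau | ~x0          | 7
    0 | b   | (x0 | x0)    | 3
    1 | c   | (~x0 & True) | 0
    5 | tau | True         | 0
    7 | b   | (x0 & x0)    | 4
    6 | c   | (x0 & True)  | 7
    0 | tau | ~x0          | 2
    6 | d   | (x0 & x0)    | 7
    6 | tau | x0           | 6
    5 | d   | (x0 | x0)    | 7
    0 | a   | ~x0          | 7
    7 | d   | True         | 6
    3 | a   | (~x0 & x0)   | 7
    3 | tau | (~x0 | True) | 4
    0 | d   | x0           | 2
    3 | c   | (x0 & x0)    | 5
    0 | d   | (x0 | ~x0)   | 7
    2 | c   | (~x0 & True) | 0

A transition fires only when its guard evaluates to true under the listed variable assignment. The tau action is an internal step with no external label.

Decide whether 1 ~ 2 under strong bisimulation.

Bisimulation quotient by refinement:
  round 0: {{0,1,2,3,4,5,6,7}}
  round 1: {{0,7},{1,2},{3},{4},{5},{6}}
  round 2: {{0},{1,2},{3},{4},{5},{6},{7}}
stable after 3 split(s): 7 block(s)
1∈{1,2}, 2∈{1,2}

Answer: BISIMILAR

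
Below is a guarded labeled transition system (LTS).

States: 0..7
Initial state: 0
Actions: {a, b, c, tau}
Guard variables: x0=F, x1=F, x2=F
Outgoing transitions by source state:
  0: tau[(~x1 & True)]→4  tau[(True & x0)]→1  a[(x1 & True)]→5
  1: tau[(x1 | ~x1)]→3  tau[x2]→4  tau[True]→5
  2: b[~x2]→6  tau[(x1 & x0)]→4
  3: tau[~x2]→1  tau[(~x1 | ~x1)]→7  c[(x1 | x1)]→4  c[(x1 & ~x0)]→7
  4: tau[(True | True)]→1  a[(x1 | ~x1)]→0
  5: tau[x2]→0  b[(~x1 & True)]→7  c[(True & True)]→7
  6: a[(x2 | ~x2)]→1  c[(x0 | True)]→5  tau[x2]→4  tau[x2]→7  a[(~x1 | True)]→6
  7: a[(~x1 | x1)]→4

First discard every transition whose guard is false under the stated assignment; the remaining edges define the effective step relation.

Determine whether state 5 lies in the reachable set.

Answer: REACHABLE

Trace:
Guard filter leaves 14 enabled edge(s).
Layer 0: {0}
Layer 1: {4}  total {0,4}
Layer 2: {1}  total {0,1,4}
Layer 3: {3,5}  total {0,1,3,4,5}
Layer 4: {7}  total {0,1,3,4,5,7}
Reachable = {0,1,3,4,5,7}
trace reaching 5: tau·tau·tau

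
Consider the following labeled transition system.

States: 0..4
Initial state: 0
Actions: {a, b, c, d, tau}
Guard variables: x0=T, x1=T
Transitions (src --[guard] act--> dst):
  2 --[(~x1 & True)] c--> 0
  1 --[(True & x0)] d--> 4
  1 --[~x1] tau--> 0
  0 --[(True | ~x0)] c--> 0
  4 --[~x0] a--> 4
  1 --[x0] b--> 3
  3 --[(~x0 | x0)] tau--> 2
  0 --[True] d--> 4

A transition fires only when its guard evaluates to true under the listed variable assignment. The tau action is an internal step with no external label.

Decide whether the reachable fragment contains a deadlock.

Reach set: {0,4}
  0: c→0  d→4  [2 out]
  4: ∅  [STUCK]
trace reaching 4: d

Answer: DEADLOCK at state 4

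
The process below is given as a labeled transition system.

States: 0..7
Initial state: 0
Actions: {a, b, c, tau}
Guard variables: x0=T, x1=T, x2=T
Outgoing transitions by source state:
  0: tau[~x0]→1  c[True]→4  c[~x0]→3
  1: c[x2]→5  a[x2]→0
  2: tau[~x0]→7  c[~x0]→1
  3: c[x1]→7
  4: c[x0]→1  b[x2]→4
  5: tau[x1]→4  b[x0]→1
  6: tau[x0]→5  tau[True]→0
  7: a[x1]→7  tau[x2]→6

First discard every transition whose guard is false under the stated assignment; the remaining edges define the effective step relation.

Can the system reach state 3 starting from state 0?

Answer: UNREACHABLE

Analysis:
After dropping false guards: 12 live edges.
L0 = {0}
L1 = {4}  cumulative {0,4}
L2 = {1}  cumulative {0,1,4}
L3 = {5}  cumulative {0,1,4,5}
R = {0,1,4,5}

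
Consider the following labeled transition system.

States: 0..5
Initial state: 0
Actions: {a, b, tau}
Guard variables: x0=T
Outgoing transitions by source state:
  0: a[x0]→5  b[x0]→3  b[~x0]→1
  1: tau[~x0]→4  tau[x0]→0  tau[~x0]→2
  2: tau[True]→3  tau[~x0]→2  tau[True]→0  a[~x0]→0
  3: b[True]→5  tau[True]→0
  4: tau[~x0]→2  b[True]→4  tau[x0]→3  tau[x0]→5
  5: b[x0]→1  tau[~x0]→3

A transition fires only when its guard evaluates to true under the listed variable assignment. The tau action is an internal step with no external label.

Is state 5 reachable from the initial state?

11 transition(s) survive guard evaluation.
Layer 0: {0}
Layer 1: {3,5}  now seen {0,3,5}
Layer 2: {1}  now seen {0,1,3,5}
R = {0,1,3,5}
witness 5: a

Answer: REACHABLE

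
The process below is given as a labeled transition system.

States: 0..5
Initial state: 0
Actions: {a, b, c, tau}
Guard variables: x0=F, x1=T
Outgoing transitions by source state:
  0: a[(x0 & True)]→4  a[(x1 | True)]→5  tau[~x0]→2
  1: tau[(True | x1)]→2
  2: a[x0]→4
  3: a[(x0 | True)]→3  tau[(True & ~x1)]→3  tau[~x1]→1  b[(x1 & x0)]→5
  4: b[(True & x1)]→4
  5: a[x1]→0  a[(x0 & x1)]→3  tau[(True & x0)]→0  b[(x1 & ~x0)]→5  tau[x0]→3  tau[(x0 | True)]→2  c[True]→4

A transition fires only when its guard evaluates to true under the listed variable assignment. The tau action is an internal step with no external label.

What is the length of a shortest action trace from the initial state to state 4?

BFS to 4:
  depth 0: {0}
  depth 1: {2,5}
  depth 2: {4}
depth(4)=2, e.g. a·c

Answer: 2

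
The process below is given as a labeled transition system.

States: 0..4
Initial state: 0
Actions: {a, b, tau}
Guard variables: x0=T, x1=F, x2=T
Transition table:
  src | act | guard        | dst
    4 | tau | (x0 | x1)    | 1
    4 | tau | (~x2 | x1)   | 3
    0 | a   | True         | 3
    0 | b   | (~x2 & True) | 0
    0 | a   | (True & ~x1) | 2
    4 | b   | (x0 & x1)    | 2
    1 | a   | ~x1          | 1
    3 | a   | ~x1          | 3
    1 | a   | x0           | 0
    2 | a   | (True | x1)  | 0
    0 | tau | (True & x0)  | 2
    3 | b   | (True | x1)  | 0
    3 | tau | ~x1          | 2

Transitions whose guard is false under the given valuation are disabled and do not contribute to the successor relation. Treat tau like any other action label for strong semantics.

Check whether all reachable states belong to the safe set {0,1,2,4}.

Answer: INVARIANT VIOLATED at state 3

Analysis:
Inv-set: {0,1,2,4}
Reach set: {0,2,3}
  0: ok
  2: ok
  3: VIOLATES
counterexample path to 3: a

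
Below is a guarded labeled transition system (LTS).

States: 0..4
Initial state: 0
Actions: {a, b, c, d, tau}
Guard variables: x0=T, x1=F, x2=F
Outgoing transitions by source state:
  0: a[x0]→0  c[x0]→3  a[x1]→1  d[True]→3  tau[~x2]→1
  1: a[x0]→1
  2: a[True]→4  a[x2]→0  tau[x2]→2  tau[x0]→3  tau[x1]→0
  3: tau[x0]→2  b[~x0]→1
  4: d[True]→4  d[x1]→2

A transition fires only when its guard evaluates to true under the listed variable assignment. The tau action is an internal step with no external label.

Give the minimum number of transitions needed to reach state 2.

Breadth-first toward 2:
  depth 0: {0}
  depth 1: {1,3}
  depth 2: {2}
depth(2)=2, e.g. c·tau

Answer: 2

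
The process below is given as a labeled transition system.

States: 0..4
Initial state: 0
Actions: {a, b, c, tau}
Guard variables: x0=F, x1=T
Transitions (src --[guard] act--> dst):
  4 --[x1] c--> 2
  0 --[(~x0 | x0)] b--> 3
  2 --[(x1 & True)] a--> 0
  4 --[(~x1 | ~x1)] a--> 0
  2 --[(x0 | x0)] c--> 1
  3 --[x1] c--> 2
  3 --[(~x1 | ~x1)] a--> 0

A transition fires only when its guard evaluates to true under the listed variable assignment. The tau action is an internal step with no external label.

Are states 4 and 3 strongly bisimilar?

Compute ~ classes (split until stable):
  P[0] = {{0,1,2,3,4}}
  P[1] = {{0},{1},{2},{3,4}}
stable after 2 split(s): 4 block(s)
[4]={3,4}  [3]={3,4}

Answer: BISIMILAR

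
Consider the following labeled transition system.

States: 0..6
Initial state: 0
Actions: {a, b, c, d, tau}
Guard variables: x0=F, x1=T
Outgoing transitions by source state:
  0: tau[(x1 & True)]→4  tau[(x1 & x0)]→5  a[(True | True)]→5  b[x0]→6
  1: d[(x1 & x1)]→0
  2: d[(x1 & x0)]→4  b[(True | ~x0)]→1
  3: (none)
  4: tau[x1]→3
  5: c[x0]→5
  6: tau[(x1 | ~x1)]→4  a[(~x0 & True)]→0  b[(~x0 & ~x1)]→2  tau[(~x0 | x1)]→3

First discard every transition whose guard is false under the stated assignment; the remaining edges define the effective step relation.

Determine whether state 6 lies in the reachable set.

After dropping false guards: 8 live edges.
L0 = {0}
L1 = {4,5}  now seen {0,4,5}
L2 = {3}  now seen {0,3,4,5}
Reachable = {0,3,4,5}

Answer: UNREACHABLE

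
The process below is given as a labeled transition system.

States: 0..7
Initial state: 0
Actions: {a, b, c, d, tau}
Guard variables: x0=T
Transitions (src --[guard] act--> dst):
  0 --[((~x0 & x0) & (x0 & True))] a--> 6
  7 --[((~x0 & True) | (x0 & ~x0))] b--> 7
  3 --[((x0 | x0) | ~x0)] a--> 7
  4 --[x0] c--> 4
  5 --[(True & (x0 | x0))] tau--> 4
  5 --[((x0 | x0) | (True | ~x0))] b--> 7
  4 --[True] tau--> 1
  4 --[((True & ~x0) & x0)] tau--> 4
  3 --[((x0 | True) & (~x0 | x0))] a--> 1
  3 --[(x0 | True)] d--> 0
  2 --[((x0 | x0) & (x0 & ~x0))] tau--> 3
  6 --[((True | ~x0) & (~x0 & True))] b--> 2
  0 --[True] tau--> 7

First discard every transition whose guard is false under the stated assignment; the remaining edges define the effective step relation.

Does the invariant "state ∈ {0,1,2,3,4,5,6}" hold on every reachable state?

Allowed set {0,1,2,3,4,5,6}
R = {0,7}
  0: safe
  7: VIOLATES
counterexample path to 7: tau

Answer: INVARIANT VIOLATED at state 7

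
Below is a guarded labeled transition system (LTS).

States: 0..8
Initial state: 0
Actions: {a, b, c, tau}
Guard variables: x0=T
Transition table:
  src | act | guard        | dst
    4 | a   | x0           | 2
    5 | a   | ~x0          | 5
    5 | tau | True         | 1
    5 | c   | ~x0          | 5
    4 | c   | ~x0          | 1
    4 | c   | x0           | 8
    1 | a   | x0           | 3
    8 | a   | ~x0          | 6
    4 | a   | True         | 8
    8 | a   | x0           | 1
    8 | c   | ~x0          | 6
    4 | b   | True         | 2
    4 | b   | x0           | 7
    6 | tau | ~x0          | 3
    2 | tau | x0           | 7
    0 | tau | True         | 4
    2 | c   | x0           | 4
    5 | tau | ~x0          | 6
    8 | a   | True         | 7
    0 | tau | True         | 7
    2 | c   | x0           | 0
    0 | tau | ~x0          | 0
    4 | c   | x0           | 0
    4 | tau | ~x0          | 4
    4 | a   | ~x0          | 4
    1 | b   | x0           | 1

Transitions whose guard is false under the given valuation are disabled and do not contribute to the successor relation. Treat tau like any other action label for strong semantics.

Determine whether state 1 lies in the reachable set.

16 transition(s) survive guard evaluation.
L0 = {0}
L1 = {4,7}  total {0,4,7}
L2 = {2,8}  total {0,2,4,7,8}
L3 = {1}  total {0,1,2,4,7,8}
L4 = {3}  total {0,1,2,3,4,7,8}
Reachable = {0,1,2,3,4,7,8}
trace reaching 1: tau·a·a

Answer: REACHABLE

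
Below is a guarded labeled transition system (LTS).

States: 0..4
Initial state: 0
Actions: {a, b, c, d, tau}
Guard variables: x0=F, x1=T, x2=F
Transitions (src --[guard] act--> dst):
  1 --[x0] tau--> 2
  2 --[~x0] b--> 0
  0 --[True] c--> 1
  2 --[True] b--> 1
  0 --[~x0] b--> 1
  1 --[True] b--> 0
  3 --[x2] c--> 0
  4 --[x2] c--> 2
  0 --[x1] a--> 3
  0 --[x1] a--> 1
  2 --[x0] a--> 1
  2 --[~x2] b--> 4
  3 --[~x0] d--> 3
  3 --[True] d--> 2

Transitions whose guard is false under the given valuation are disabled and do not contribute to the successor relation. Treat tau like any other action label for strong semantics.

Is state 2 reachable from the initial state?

Answer: REACHABLE

Working:
10 transition(s) survive guard evaluation.
depth 0: {0}
depth 1: {1,3}  total {0,1,3}
depth 2: {2}  total {0,1,2,3}
depth 3: {4}  total {0,1,2,3,4}
Reach set: {0,1,2,3,4}
Path to 2: a·d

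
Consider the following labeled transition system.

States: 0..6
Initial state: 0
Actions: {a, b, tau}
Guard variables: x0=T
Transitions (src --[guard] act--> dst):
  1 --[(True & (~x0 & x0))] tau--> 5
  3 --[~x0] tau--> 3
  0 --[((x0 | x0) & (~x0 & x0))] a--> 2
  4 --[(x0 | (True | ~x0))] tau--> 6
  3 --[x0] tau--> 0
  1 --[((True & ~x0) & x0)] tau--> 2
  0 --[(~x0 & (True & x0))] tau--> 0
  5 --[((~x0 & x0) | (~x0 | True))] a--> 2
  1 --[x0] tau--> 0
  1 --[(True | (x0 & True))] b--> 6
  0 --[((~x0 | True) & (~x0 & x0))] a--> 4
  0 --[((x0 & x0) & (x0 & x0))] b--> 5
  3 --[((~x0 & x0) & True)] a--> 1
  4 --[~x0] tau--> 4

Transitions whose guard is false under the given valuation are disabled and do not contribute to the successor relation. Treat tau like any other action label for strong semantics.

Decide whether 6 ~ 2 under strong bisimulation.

Answer: BISIMILAR

Trace:
Bisimulation quotient by refinement:
  round 0: {{0,1,2,3,4,5,6}}
  round 1: {{0},{1},{2,6},{3,4},{5}}
  round 2: {{0},{1},{2,6},{3},{4},{5}}
Fixed point at round 3; 6 class(es).
6∈{2,6}, 2∈{2,6}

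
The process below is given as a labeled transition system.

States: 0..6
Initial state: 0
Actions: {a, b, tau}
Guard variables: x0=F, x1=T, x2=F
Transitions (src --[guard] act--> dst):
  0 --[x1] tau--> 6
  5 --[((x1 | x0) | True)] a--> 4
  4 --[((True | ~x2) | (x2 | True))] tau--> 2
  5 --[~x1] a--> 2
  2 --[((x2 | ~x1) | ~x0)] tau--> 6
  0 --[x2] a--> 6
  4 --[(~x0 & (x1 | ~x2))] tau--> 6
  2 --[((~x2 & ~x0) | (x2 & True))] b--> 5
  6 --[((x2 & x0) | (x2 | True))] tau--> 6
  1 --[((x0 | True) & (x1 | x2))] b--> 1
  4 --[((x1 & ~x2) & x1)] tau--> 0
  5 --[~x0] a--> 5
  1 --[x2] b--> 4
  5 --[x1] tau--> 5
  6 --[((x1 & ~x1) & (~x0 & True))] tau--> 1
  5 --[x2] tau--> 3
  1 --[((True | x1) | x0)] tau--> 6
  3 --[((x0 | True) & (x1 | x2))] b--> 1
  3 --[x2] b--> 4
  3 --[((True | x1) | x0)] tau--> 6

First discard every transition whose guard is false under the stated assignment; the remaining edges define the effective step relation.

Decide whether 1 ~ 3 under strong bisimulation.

Refine partition for ~:
  P[0] = {{0,1,2,3,4,5,6}}
  P[1] = {{0,4,6},{1,2,3},{5}}
  P[2] = {{0,6},{1,3},{2},{4},{5}}
5 equivalence class(es) (converged in 3)
class of 1: {1,3}; class of 3: {1,3}

Answer: BISIMILAR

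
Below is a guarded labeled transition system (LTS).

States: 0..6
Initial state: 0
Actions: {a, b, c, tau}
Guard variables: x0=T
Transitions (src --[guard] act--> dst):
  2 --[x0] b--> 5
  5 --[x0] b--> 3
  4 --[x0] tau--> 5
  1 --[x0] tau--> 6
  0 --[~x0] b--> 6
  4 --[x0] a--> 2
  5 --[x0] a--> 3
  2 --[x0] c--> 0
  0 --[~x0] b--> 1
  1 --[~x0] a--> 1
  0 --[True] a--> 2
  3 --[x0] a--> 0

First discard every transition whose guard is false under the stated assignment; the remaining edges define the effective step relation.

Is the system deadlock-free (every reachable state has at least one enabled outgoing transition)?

Answer: DEADLOCK-FREE

Working:
Reach set: {0,2,3,5}
  0: a→2  [1 out]
  2: b→5  c→0  [2 out]
  3: a→0  [1 out]
  5: a→3  b→3  [2 out]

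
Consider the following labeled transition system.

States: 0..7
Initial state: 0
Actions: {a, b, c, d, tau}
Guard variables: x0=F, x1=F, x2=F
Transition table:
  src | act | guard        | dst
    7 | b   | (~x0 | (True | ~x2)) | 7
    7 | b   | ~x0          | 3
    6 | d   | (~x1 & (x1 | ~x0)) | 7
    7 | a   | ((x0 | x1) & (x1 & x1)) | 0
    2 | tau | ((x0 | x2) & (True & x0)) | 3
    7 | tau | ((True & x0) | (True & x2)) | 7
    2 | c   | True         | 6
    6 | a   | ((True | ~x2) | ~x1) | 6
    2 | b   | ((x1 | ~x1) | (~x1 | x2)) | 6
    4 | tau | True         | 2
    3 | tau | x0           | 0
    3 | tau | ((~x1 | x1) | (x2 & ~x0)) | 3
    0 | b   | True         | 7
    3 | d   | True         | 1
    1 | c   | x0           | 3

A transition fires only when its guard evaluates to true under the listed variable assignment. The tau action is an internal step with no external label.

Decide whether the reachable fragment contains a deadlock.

Answer: DEADLOCK at state 1

Working:
R = {0,1,3,7}
  0: b→7  [1 exit(s)]
  1: ∅  [no exit]
  3: d→1  tau→3  [2 exit(s)]
  7: b→3  b→7  [2 exit(s)]
Path to 1: b·b·d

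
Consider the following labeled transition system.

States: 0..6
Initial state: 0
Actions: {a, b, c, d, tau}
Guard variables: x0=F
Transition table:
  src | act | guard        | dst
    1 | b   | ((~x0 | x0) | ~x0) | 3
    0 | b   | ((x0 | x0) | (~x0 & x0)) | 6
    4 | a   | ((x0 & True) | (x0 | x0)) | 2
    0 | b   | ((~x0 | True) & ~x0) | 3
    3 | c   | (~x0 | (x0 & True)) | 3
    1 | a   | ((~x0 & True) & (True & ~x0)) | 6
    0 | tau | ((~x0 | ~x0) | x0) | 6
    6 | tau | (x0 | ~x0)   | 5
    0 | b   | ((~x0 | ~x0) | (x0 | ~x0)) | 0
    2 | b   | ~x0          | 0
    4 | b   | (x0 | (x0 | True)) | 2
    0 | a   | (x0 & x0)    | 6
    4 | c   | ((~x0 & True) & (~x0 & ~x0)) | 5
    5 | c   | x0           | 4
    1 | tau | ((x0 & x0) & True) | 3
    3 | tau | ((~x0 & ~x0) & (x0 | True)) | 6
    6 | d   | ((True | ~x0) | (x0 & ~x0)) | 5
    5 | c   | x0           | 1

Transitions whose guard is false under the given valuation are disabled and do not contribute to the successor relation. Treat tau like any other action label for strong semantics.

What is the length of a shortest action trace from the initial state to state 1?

BFS to 1:
  L0 = {0}
  L1 = {3,6}
  L2 = {5}
1 never appears.

Answer: UNREACHABLE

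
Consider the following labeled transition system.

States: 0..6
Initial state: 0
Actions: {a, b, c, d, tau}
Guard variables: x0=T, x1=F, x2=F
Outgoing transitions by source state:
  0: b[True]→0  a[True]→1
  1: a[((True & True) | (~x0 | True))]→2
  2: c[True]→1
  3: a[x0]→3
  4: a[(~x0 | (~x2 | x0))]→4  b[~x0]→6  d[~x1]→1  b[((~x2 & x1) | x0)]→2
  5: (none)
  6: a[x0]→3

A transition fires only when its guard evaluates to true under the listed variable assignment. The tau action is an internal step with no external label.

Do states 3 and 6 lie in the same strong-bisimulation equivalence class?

Refine partition for ~:
  round 0: {{0,1,2,3,4,5,6}}
  round 1: {{0},{1,3,6},{2},{4},{5}}
  round 2: {{0},{1},{2},{3,6},{4},{5}}
Fixed point at round 3; 6 class(es).
3∈{3,6}, 6∈{3,6}

Answer: BISIMILAR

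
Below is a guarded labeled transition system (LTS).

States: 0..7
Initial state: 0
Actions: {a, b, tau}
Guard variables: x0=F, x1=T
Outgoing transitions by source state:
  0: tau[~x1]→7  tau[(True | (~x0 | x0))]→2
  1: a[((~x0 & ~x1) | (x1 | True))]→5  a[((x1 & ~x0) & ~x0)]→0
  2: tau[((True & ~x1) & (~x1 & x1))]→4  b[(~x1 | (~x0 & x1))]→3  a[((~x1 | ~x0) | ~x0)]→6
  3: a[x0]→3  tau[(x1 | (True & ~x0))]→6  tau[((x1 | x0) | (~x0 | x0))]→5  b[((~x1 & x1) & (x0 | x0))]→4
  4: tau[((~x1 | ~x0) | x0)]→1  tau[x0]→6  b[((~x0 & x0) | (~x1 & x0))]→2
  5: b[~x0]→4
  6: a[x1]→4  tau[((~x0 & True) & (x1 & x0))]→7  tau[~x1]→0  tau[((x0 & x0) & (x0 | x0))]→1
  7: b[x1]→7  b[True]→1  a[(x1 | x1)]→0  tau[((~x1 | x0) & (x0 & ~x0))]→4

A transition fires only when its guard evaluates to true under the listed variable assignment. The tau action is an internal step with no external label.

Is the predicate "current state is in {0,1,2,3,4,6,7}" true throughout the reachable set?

Allowed set {0,1,2,3,4,6,7}
Reach set: {0,1,2,3,4,5,6}
  0: ok
  1: ok
  2: ok
  3: ok
  4: ok
  5: VIOLATES
  6: ok
reach 5 via tau·b·tau — violates

Answer: INVARIANT VIOLATED at state 5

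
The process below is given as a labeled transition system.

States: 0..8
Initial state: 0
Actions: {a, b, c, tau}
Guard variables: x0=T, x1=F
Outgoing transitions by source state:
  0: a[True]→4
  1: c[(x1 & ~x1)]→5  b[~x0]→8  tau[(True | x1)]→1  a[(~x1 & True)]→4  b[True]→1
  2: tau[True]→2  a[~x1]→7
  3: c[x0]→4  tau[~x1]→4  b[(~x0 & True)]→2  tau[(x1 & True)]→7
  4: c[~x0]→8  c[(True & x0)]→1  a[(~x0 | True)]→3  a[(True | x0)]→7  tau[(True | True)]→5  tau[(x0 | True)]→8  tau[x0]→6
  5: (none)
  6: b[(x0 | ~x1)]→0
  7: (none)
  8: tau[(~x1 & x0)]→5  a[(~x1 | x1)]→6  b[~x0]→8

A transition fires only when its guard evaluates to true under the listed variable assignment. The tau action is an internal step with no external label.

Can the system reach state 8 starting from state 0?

17 transition(s) survive guard evaluation.
L0 = {0}
L1 = {4}  now seen {0,4}
L2 = {1,3,5,6,7,8}  now seen {0,1,3,4,5,6,7,8}
Reach set: {0,1,3,4,5,6,7,8}
witness 8: a·tau

Answer: REACHABLE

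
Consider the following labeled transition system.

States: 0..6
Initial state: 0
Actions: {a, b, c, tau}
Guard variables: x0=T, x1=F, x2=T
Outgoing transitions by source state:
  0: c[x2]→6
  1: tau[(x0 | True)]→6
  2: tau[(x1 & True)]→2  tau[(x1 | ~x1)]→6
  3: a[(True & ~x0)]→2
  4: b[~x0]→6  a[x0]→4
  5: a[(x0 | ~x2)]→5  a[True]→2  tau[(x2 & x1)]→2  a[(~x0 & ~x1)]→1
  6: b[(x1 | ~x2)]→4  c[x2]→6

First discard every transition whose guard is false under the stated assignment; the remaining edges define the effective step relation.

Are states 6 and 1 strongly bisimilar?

Answer: NOT BISIMILAR

Analysis:
Bisimulation quotient by refinement:
  π0 = {{0,1,2,3,4,5,6}}
  π1 = {{0,6},{1,2},{3},{4,5}}
  π2 = {{0,6},{1,2},{3},{4},{5}}
stable after 3 split(s): 5 block(s)
[6]={0,6}  [1]={1,2}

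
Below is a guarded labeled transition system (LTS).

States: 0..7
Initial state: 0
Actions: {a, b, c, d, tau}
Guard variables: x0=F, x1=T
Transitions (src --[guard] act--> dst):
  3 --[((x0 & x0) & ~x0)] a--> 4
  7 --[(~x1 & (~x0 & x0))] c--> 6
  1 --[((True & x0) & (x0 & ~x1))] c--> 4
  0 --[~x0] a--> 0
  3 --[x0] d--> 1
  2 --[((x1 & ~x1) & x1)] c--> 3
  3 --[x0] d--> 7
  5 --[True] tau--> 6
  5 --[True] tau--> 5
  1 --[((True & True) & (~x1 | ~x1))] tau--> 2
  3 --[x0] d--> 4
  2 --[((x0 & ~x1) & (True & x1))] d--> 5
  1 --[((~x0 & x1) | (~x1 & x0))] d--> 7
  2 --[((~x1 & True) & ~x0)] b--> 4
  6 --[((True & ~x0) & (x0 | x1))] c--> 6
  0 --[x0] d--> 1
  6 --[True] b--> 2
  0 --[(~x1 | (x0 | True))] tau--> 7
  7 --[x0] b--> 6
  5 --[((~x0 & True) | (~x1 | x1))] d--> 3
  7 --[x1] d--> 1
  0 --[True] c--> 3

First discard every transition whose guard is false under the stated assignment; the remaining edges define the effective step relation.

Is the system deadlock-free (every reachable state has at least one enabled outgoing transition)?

Reach set: {0,1,3,7}
  0: a→0  c→3  tau→7  [3 out]
  1: d→7  [1 out]
  3: ∅  [no exit]
  7: d→1  [1 out]
witness 3: c

Answer: DEADLOCK at state 3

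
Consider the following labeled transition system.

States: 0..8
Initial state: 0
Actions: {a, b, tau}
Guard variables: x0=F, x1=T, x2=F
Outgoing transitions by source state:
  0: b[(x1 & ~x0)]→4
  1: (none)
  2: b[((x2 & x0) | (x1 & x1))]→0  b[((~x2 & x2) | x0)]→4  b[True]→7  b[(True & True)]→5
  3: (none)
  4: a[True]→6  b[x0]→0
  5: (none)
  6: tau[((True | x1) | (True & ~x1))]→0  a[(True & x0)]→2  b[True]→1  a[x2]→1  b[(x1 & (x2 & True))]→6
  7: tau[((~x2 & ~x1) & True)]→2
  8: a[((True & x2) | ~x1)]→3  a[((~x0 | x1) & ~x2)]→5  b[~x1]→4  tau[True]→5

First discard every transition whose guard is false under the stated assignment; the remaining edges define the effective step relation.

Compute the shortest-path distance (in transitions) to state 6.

Answer: 2

Analysis:
BFS to 6:
  Layer 0: {0}
  Layer 1: {4}
  Layer 2: {6}
6 enters at depth 2; path b·a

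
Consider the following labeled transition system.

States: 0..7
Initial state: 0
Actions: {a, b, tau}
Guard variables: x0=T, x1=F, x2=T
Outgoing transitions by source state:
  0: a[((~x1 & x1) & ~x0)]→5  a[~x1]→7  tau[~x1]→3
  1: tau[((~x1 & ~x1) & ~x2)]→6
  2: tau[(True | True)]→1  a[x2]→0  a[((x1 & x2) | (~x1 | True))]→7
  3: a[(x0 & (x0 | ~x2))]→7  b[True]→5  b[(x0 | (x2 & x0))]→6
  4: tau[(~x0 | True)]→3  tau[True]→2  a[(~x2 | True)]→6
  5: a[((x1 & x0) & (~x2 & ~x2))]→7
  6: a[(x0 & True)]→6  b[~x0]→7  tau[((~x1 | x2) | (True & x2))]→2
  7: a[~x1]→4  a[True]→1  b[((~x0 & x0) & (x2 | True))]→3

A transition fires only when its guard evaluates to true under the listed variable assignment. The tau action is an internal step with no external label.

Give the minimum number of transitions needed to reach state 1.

Breadth-first toward 1:
  depth 0: {0}
  depth 1: {3,7}
  depth 2: {1,4,5,6}
1 enters at depth 2; path a·a

Answer: 2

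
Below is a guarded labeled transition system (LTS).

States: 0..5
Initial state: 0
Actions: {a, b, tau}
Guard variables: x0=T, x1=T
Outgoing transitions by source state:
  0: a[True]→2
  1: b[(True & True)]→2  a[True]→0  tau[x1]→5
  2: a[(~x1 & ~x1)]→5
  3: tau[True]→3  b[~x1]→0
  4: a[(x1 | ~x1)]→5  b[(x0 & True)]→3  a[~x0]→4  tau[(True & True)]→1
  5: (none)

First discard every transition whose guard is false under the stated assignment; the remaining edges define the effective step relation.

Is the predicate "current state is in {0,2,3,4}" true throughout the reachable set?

Allowed set {0,2,3,4}
R = {0,2}
  0: ✓
  2: ✓

Answer: INVARIANT HOLDS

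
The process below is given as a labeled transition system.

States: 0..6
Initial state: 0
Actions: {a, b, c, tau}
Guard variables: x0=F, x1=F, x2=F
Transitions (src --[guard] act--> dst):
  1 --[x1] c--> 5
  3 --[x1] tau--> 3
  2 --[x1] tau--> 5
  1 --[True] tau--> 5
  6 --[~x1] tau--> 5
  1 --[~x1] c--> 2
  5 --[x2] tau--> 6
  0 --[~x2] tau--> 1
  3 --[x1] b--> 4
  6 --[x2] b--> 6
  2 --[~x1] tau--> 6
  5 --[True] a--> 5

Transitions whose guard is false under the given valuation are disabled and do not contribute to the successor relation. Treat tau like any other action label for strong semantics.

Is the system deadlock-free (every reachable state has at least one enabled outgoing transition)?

Answer: DEADLOCK-FREE

Working:
Reachable = {0,1,2,5,6}
  0: tau→1  [1 exit(s)]
  1: c→2  tau→5  [2 exit(s)]
  2: tau→6  [1 exit(s)]
  5: a→5  [1 exit(s)]
  6: tau→5  [1 exit(s)]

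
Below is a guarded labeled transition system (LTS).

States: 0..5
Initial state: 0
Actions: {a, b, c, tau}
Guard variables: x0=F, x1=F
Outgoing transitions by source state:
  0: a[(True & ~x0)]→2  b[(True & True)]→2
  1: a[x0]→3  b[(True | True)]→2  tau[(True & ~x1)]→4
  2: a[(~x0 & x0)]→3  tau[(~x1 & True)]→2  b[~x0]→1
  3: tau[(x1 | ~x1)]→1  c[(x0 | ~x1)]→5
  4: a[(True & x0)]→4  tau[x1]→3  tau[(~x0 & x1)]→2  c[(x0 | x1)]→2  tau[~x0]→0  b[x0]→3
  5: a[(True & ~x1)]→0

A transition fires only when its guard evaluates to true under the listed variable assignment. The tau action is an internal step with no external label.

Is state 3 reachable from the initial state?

Answer: UNREACHABLE

Working:
After dropping false guards: 10 live edges.
depth 0: {0}
depth 1: {2}  total {0,2}
depth 2: {1}  total {0,1,2}
depth 3: {4}  total {0,1,2,4}
Reach set: {0,1,2,4}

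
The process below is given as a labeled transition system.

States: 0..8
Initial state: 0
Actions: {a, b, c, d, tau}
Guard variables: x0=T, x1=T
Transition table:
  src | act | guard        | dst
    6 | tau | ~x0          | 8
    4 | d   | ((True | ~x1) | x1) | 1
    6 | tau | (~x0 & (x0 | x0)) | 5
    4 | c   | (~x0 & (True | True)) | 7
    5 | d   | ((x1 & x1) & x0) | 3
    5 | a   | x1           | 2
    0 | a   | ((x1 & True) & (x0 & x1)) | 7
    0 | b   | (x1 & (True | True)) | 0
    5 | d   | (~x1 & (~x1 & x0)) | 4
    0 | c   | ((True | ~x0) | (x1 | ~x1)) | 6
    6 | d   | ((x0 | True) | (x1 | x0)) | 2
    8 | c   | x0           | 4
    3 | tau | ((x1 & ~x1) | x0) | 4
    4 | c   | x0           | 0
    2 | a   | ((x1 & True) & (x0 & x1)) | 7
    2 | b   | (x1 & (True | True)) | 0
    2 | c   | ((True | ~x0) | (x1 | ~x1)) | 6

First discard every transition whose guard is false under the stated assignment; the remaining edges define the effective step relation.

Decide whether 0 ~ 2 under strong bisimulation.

Bisimulation quotient by refinement:
  π0 = {{0,1,2,3,4,5,6,7,8}}
  π1 = {{0,2},{1,7},{3},{4},{5},{6},{8}}
Fixed point at round 2; 7 class(es).
class of 0: {0,2}; class of 2: {0,2}

Answer: BISIMILAR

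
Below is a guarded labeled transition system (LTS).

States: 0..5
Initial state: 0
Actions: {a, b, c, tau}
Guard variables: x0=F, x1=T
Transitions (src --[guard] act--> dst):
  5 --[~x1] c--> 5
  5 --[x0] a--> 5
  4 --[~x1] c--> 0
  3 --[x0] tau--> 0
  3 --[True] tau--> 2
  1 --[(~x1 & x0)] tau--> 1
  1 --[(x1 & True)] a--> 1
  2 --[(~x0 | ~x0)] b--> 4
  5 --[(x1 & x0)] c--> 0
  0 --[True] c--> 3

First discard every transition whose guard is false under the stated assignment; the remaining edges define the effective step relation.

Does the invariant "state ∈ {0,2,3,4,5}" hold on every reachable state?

Answer: INVARIANT HOLDS

Trace:
Safe = {0,2,3,4,5}
R = {0,2,3,4}
  0: safe
  2: safe
  3: safe
  4: safe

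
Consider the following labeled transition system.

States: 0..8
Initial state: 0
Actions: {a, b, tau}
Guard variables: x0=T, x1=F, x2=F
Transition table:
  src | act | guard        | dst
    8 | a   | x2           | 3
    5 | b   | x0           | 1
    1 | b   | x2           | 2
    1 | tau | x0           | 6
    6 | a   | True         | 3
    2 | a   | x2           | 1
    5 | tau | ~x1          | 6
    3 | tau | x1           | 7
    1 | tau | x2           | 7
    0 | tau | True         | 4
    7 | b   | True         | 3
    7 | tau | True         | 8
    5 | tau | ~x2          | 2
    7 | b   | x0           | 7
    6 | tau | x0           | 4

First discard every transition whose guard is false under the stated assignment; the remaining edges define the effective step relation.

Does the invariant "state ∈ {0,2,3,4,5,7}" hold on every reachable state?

Inv-set: {0,2,3,4,5,7}
R = {0,4}
  0: safe
  4: safe

Answer: INVARIANT HOLDS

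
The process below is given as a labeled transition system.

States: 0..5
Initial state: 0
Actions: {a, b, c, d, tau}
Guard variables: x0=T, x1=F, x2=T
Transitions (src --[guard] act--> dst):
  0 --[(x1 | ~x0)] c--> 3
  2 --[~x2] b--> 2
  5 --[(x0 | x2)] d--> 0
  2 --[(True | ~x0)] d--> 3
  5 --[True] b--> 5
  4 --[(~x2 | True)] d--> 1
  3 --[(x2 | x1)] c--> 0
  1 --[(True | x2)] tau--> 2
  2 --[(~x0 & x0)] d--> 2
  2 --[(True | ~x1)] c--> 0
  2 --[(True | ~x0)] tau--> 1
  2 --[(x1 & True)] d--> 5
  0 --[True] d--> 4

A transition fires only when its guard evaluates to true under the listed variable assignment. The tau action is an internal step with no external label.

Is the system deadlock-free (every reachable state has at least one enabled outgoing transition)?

Reach set: {0,1,2,3,4}
  0: d→4  [1 exit(s)]
  1: tau→2  [1 exit(s)]
  2: c→0  d→3  tau→1  [3 exit(s)]
  3: c→0  [1 exit(s)]
  4: d→1  [1 exit(s)]

Answer: DEADLOCK-FREE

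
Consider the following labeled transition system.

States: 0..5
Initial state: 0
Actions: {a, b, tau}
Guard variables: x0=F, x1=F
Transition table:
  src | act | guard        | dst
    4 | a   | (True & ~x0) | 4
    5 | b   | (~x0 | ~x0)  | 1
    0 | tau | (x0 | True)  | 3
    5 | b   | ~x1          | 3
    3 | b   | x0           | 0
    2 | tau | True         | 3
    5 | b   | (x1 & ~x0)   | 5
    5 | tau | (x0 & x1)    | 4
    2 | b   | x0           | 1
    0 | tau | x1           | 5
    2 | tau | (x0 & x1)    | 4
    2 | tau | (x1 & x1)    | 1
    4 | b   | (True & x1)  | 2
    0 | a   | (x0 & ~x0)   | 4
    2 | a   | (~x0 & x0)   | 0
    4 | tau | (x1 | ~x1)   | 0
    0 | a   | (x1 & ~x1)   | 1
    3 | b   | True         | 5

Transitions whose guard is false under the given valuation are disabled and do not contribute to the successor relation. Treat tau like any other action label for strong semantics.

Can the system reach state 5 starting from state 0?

Answer: REACHABLE

Analysis:
Guard filter leaves 7 enabled edge(s).
Layer 0: {0}
Layer 1: {3}  now seen {0,3}
Layer 2: {5}  now seen {0,3,5}
Layer 3: {1}  now seen {0,1,3,5}
Reach set: {0,1,3,5}
witness 5: tau·b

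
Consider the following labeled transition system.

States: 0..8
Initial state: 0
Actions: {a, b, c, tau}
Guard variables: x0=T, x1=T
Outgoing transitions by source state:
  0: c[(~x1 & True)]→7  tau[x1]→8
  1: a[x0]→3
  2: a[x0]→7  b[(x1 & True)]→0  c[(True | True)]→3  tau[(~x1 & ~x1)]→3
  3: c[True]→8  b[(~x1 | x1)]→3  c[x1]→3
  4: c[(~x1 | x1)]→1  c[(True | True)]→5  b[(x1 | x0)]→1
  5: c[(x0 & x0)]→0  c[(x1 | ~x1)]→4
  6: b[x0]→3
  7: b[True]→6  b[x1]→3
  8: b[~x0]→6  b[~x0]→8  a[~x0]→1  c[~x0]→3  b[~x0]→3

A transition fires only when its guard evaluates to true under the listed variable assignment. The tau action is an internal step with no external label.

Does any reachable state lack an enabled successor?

Answer: DEADLOCK at state 8

Analysis:
Reach set: {0,8}
  0: tau→8  [deg 1]
  8: ∅  [no exit]
trace reaching 8: tau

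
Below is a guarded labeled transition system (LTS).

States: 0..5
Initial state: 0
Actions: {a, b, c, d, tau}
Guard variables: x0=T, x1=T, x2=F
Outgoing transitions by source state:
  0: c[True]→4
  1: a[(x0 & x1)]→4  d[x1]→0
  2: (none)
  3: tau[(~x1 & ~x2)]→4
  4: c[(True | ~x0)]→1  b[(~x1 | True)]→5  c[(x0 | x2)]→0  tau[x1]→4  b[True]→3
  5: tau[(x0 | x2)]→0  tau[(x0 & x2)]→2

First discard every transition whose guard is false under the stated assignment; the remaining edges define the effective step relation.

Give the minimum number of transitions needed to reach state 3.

Answer: 2

Analysis:
BFS to 3:
  L0 = {0}
  L1 = {4}
  L2 = {1,3,5}
3 enters at depth 2; path c·b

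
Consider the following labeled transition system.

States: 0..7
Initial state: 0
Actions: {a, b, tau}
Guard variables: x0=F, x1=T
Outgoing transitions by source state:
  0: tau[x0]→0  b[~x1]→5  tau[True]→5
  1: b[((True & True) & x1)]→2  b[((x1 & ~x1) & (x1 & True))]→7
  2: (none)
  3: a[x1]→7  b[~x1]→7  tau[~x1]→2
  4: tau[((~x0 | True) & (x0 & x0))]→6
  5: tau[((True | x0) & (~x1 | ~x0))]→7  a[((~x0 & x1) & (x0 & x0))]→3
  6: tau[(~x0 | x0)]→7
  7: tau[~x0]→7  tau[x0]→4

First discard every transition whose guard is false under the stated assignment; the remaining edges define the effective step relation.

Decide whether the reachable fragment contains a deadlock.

Answer: DEADLOCK-FREE

Trace:
Reach set: {0,5,7}
  0: tau→5  [1 out]
  5: tau→7  [1 out]
  7: tau→7  [1 out]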